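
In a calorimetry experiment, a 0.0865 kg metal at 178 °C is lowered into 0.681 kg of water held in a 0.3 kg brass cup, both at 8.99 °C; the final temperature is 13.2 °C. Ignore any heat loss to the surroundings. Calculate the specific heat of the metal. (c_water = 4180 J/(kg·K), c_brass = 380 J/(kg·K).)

c ≈ 874 J/(kg·K)

Net heat exchanged in the isolated system is zero:
0.0865×c×(13.2 − 178) + 0.681×4180×(13.2 − 8.99) + 0.3×380×(13.2 − 8.99) = 0
-14.26 c = -12464
c = -12464/-14.26 ≈ 874.4 J/(kg·K)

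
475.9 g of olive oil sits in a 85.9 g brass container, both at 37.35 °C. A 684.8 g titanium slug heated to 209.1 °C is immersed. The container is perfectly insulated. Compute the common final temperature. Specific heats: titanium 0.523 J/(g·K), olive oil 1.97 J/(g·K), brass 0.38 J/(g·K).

T_f ≈ 83.7 °C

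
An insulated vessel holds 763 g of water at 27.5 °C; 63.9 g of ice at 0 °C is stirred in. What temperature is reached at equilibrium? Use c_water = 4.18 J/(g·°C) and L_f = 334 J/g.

T_f ≈ 19.2 °C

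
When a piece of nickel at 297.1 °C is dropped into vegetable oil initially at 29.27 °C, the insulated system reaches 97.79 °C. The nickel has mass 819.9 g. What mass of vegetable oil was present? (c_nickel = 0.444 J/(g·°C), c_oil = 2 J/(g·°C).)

m ≈ 529 g

Heat lost by the nickel = heat gained by the oil:
819.9×0.444×(297.1 − 97.79) = m×2×(97.79 − 29.27)
137.04 m = 72556  ⇒  m ≈ 529.5 g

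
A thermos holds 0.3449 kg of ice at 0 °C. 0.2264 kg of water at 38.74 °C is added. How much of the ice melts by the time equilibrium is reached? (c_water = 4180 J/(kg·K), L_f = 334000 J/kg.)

Water can give up m c ΔT = 0.2264·4180·38.74 = 36662 J before reaching 0 °C.
To melt every bit of ice: 0.3449·334000 = 115197 J.
That's not enough to melt it all — equilibrium is at 0 °C with ice remaining.
Mass melted = 36662/334000 ≈ 0.1098 kg.

m_melted ≈ 0.11 kg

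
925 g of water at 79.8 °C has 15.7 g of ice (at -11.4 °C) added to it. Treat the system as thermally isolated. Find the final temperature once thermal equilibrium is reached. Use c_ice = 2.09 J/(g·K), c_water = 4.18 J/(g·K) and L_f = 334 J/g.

T_f ≈ 77.0 °C

Net heat exchanged in the isolated system is zero:
ice -11.4→0 °C: 15.7×2.09×11.4 = 374.07; fusion: m_ice L_f = 15.7×334 = 5243.8; warm the meltwater: 65.63 T; water cools: 925×4.18×(T − 79.8) = 3866.5(T − 79.8)
3932.1 T = 308547 − 5617.9 = 302929
T ≈ 77.04 °C (positive, so assuming full melt was valid).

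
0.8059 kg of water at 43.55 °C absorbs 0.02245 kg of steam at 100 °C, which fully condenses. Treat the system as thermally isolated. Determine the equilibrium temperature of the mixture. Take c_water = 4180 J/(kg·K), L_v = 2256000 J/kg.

Taking heat into each body as positive, Σ m c ΔT = 0:
condense steam: −0.02245×2256000 = −50647; condensate cools 100→T: 0.02245×4180×(T − 100) = 93.84(T − 100); original water: 3368.7(T − 43.55)
3462.5 T = 50647 + 9384.1 + 146705 = 206737
T ≈ 59.71 °C, under the boiling point, so the assumption holds.

T_f ≈ 59.7 °C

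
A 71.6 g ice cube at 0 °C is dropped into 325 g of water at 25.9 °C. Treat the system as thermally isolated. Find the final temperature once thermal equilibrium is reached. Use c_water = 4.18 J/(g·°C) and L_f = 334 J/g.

Setting the total heat transfer to zero:
fusion: m_ice L_f = 71.6×334 = 23914
  meltwater 0→T: 71.6×4.18×T = 299.29 T
  water: 1358.5(T − 25.9)
1657.8 T = 35185 − 23914 = 11271
T ≈ 6.80 °C. Since T > 0 °C, the all-ice-melts assumption holds.

T_f ≈ 6.8 °C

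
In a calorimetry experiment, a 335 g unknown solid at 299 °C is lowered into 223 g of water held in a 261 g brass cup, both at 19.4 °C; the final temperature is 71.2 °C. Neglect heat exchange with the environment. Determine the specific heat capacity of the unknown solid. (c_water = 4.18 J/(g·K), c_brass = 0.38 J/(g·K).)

c ≈ 0.7 J/(g·K)

Net heat exchanged in the isolated system is zero:
335·c·(71.2 − 299) + 223·4.18·(71.2 − 19.4) + 261·0.38·(71.2 − 19.4) = 0
-76313 c = -53422
c = -53422/-76313 ≈ 0.7 J/(g·K)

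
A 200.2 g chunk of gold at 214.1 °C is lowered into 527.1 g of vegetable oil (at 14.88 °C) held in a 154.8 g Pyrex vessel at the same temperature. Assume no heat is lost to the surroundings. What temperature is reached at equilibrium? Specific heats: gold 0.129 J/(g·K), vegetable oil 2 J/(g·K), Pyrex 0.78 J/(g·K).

T_f ≈ 19.2 °C

Heat gained plus heat lost sum to zero:
200.2×0.129×(T − 214.1) + 527.1×2×(T − 14.88) + 154.8×0.78×(T − 14.88) = 0
25.83(T − 214.1) + 1054.2(T − 14.88) + 120.74(T − 14.88) = 0
1200.8 T = 23012
T = 23012/1200.8 ≈ 19.16 °C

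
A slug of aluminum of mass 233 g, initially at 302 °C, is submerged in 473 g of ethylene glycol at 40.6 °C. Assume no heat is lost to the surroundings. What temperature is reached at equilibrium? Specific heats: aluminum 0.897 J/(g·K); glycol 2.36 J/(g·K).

T_f ≈ 81.8 °C

Set heat shed by the hot body equal to heat absorbed by the cold body:
233*0.897*(302 − T) = 473*2.36*(T − 40.6)
209(302 − T) = 1116.3(T − 40.6)
1325.3 T = 108439  ⇒  T ≈ 81.82 °C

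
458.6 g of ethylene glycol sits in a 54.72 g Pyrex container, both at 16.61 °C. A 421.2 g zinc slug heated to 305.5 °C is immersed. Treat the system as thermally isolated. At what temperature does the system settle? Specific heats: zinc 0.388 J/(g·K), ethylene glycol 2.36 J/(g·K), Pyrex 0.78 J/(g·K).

Heat gained plus heat lost sum to zero:
421.2·0.388·(T − 305.5) + 458.6·2.36·(T − 16.61) + 54.72·0.78·(T − 16.61) = 0
163.43(T − 305.5) + 1082.3(T − 16.61) + 42.68(T − 16.61) = 0
1288.4 T = 68612
T = 68612 / 1288.4 = 53.3 °C

T_f ≈ 53.3 °C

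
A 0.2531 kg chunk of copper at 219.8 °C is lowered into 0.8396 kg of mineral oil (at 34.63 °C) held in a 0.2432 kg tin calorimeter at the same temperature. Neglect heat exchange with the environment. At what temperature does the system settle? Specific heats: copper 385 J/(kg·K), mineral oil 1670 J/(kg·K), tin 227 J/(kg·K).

T_f is the heat-capacity-weighted average of the initial temperatures:
T_f = (97.44×219.8 + 1402.1×34.63 + 55.21×34.63) / (97.44 + 1402.1 + 55.21)
    = 71886 / 1554.8 ≈ 46.24 °C

T_f ≈ 46.2 °C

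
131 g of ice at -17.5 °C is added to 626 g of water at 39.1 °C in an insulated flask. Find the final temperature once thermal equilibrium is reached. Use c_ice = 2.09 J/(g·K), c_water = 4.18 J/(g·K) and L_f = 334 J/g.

Heat gained plus heat lost sum to zero:
ice -17.5→0 °C: 131×2.09×17.5 = 4791.3
  fusion: m_ice L_f = 131×334 = 43754
  warm the meltwater: 547.58 T
  water cools: 626×4.18×(T − 39.1) = 2616.7(T − 39.1)
3164.3 T = 102312 − 48545 = 53767
T ≈ 16.99 °C (positive, so assuming full melt was valid).

T_f ≈ 17.0 °C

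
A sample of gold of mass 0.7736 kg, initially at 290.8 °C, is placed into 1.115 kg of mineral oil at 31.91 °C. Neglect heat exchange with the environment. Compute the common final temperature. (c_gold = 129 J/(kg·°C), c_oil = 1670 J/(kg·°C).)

Set heat shed by the hot body equal to heat absorbed by the cold body:
0.7736×129×(290.8 − T) = 1.115×1670×(T − 31.91)
99.79(290.8 − T) = 1862(T − 31.91)
1961.8 T = 88438  ⇒  T ≈ 45.08 °C

T_f ≈ 45.1 °C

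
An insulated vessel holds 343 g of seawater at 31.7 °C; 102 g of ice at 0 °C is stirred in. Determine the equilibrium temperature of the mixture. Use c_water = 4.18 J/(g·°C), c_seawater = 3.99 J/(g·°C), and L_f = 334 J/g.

T_f ≈ 5.2 °C

Energy balance with sensible and latent terms:
melt ice: 102×334 = 34068
  warm the meltwater: 426.36 T
  seawater cools: 343×3.99×(T − 31.7) = 1368.6(T − 31.7)
1794.9 T = 43384 − 34068 = 9315.7
T ≈ 5.19 °C. Since T > 0 °C, the all-ice-melts assumption holds.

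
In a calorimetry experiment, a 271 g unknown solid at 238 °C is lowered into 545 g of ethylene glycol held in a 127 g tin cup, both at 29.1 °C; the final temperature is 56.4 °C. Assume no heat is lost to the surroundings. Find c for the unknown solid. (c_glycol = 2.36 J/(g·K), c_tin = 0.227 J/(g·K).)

Taking heat into each body as positive, Σ m c ΔT = 0:
271·c·(56.4 − 238) + 545·2.36·(56.4 − 29.1) + 127·0.227·(56.4 − 29.1) = 0
-49214 c = -35900
c = -35900/-49214 ≈ 0.7295 J/(g·K)

c ≈ 0.729 J/(g·K)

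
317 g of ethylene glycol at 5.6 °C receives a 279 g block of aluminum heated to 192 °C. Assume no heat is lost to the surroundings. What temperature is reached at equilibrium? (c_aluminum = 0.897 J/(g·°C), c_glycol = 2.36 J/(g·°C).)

T_f ≈ 52.3 °C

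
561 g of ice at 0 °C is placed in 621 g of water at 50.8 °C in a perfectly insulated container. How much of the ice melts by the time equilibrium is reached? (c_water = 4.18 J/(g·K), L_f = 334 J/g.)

m_melted ≈ 395 g

Cooling the water to 0 °C releases 621·4.18·50.8 = 131866 J.
Fully melting the ice requires m_ice L_f = 561·334 = 187374 J.
131866 J < 187374 J, so only part of the ice melts and the system sits at 0 °C.
Mass melted = 131866/334 ≈ 394.8 g.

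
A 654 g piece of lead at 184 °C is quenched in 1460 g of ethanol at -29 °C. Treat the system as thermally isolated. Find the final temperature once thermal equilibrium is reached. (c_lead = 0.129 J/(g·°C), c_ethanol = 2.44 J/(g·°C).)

Heat lost by the lead equals heat gained by the ethanol:
654·0.129·(184 − T) = 1460·2.44·(T − (-29))
84.37(184 − T) = 3562.4(T − (-29))
3646.8 T = -87786  ⇒  T ≈ -24.07 °C

T_f ≈ -24.1 °C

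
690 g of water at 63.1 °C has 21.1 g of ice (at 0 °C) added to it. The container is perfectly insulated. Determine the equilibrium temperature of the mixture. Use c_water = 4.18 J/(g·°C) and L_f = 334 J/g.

T_f ≈ 58.9 °C

Energy balance with sensible and latent terms:
melt ice: 21.1×334 = 7047.4
  meltwater 0→T: 21.1×4.18×T = 88.2 T
  water cools: 690×4.18×(T − 63.1) = 2884.2(T − 63.1)
2972.4 T = 181993 − 7047.4 = 174946
T ≈ 58.86 °C — above 0 °C, consistent with complete melting.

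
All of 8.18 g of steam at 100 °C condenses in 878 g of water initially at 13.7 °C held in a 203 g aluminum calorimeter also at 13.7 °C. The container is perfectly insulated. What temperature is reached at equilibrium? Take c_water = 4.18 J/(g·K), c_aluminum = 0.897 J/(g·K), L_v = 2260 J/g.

Let T be the final temperature. ΣQ_i = 0:
steam→water at 100 °C releases m L_v = 8.18×2260 = 18487
  condensed water 100 °C→T: 34.19(T − 100)
  water warms: 878×4.18×(T − 13.7) = 3670(T − 13.7)
  cup: 182.09(T − 13.7)
3886.3 T = 18487 + 3419.2 + 52774 = 74680
T ≈ 19.22 °C — below 100 °C, confirming all the steam condensed.

T_f ≈ 19.2 °C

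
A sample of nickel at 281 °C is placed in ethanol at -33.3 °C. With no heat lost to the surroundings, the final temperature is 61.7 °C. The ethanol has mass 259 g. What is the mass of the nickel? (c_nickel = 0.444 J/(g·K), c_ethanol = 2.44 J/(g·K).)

Net heat exchanged in the isolated system is zero:
m×0.444×(61.7 − 281) + 259×2.44×(61.7 − (-33.3)) = 0
-97.37 m = -60036
m = -60036/-97.37 ≈ 616.6 g

m ≈ 617 g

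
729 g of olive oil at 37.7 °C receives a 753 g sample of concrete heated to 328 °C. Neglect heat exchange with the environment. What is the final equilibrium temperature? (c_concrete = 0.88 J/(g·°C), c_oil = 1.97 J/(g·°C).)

T_f ≈ 129.4 °C

T_f = Σ m_i c_i T_i / Σ m_i c_i:
T_f = (662.64·328 + 1436.1·37.7) / (662.64 + 1436.1)
    = 271488 / 2098.8 ≈ 129.36 °C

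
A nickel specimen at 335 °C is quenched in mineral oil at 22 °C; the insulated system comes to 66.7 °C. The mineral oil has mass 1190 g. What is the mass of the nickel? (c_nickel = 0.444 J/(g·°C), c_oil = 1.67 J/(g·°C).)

m ≈ 746 g

Heat lost by the nickel = heat gained by the oil:
m·0.444·(335 − 66.7) = 1190·1.67·(66.7 − 22)
119.13 m = 88832  ⇒  m ≈ 745.7 g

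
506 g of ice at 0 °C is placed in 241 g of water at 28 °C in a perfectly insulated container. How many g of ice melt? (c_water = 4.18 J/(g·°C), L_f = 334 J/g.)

m_melted ≈ 84.5 g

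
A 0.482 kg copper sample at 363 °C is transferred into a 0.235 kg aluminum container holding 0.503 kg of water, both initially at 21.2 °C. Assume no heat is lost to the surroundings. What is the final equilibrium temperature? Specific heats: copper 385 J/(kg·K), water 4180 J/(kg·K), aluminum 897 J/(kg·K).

T_f ≈ 46.6 °C

Net heat exchanged in the isolated system is zero:
0.482·385·(T − 363) + 0.503·4180·(T − 21.2) + 0.235·897·(T − 21.2) = 0
185.57(T − 363) + 2102.5(T − 21.2) + 210.79(T − 21.2) = 0
2498.9 T = 116405
T ≈ 46.58 °C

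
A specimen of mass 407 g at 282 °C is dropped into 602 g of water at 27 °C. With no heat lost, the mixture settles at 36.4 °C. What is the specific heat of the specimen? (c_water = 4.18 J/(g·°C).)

m_s c (T_s − T_f) = m_water c_water (T_f − T_0):
407·c·(282 − 36.4) = 602·4.18·(36.4 − 27)
99959 c = 23654  ⇒  c ≈ 0.2366 J/(g·°C)

c ≈ 0.237 J/(g·°C)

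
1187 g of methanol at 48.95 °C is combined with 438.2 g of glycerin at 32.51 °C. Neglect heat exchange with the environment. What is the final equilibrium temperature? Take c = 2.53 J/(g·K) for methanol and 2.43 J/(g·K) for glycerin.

Conservation of energy gives ΣQ = 0:
1187×2.53×(T − 48.95) + 438.2×2.43×(T − 32.51) = 0
3003.1(T − 48.95) + 1064.8(T − 32.51) = 0
4067.9 T = 181620
T = 181620 / 4067.9 = 44.6 °C

T_f ≈ 44.6 °C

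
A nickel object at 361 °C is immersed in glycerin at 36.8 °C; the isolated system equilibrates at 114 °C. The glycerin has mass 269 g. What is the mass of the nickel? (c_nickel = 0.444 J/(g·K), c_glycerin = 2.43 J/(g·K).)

m ≈ 460 g

Heat lost by the nickel = heat gained by the glycerin:
m·0.444·(361 − 114) = 269·2.43·(114 − 36.8)
109.67 m = 50463  ⇒  m ≈ 460.1 g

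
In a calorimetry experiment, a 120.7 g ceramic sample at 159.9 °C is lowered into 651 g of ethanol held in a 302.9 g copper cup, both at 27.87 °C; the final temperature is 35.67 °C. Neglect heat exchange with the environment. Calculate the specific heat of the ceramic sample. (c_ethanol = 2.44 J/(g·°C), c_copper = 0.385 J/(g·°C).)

c ≈ 0.887 J/(g·°C)

Conservation of energy gives ΣQ = 0:
120.7·c·(35.67 − 159.9) + 651·2.44·(35.67 − 27.87) + 302.9·0.385·(35.67 − 27.87) = 0
-14995 c = -13299
c = -13299/-14995 ≈ 0.887 J/(g·°C)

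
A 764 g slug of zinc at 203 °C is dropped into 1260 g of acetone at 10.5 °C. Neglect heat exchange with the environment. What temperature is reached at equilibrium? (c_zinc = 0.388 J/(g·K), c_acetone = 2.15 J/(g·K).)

Energy conservation, ΣQ = 0:
764×0.388×(T − 203) + 1260×2.15×(T − 10.5) = 0
296.43(T − 203) + 2709(T − 10.5) = 0
3005.4 T = 88620
T = 88620 / 3005.4 = 29.5 °C

T_f ≈ 29.5 °C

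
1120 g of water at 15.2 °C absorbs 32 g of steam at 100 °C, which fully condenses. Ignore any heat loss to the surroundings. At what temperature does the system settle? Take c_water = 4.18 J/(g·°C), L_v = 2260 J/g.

T_f ≈ 32.6 °C

Net heat exchanged in the isolated system is zero:
latent heat released on condensation: 32·2260 = 72320
  condensed water 100 °C→T: 133.76(T − 100)
  water warms: 1120·4.18·(T − 15.2) = 4681.6(T − 15.2)
4815.4 T = 72320 + 13376 + 71160 = 156856
T ≈ 32.57 °C (< 100 °C, so full condensation is consistent).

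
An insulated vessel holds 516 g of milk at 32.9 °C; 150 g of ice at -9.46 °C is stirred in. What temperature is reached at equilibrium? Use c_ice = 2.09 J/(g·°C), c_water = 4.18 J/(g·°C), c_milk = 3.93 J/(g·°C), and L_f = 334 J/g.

T_f ≈ 5.1 °C

Let T be the final temperature. ΣQ_i = 0:
warm ice to 0 °C: 150×2.09×(0 − (-9.46)) = 2965.7
  fusion: m_ice L_f = 150×334 = 50100
  warm the meltwater: 627 T
  milk: 2027.9(T − 32.9)
2654.9 T = 66717 − 53066 = 13652
T ≈ 5.14 °C (positive, so assuming full melt was valid).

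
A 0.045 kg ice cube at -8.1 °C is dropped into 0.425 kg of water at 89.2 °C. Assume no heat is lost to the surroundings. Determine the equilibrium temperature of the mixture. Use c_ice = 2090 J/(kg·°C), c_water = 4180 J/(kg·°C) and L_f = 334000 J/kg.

T_f ≈ 72.6 °C

Taking heat into each body as positive, Σ m c ΔT = 0:
warm ice to 0 °C: 0.045·2090·(0 − (-8.1)) = 761.8; fusion: m_ice L_f = 0.045·334000 = 15030; warm the meltwater: 188.1 T; water cools: 0.425·4180·(T − 89.2) = 1776.5(T − 89.2)
1964.6 T = 158464 − 15792 = 142672
T ≈ 72.62 °C (positive, so assuming full melt was valid).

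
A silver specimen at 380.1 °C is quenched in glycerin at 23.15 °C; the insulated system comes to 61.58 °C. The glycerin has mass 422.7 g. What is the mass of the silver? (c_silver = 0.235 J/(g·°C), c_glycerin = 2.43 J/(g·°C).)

m ≈ 527 g

Heat lost by the silver = heat gained by the glycerin:
m×0.235×(380.1 − 61.58) = 422.7×2.43×(61.58 − 23.15)
74.85 m = 39474  ⇒  m ≈ 527.4 g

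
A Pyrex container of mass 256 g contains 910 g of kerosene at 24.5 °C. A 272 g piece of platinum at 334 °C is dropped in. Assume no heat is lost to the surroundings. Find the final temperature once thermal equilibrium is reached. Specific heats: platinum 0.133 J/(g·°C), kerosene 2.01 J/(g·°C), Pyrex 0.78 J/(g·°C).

T_f ≈ 29.9 °C

Energy conservation, ΣQ = 0:
272×0.133×(T − 334) + 910×2.01×(T − 24.5) + 256×0.78×(T − 24.5) = 0
36.18(T − 334) + 1829.1(T − 24.5) + 199.68(T − 24.5) = 0
(36.18 + 1829.1 + 199.68) T = 36.18×334 + 1829.1×24.5 + 199.68×24.5
T ≈ 29.92 °C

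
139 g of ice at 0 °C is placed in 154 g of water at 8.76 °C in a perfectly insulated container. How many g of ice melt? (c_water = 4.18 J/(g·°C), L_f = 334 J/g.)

m_melted ≈ 16.9 g

Cooling the water to 0 °C releases 154×4.18×8.76 = 5639 J.
Fully melting the ice requires m_ice L_f = 139×334 = 46426 J.
Since 5639 < 46426 J, not all the ice melts; equilibrium is at 0 °C.
m_melt = 5639 / L_f = 16.88 g.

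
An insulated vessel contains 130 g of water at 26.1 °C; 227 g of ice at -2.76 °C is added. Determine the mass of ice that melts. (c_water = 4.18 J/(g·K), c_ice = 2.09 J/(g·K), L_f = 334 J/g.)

Cooling the water to 0 °C releases 130×4.18×26.1 = 14183 J.
Warming the ice to 0 °C takes 227×2.09×2.76 = 1309.4 J, leaving 12873 J for melting.
Fully melting the ice requires m_ice L_f = 227×334 = 75818 J.
Since 12873 < 75818 J, not all the ice melts; equilibrium is at 0 °C.
Mass melted = 12873/334 ≈ 38.54 g.

m_melted ≈ 38.5 g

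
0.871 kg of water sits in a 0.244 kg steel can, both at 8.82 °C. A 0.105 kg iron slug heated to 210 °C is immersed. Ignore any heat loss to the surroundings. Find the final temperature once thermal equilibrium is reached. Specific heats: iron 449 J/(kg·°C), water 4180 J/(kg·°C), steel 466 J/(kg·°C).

Net heat exchanged in the isolated system is zero:
0.105·449·(T − 210) + 0.871·4180·(T − 8.82) + 0.244·466·(T − 8.82) = 0
47.14(T − 210) + 3640.8(T − 8.82) + 113.7(T − 8.82) = 0
(47.14 + 3640.8 + 113.7) T = 47.14·210 + 3640.8·8.82 + 113.7·8.82
T = 43015/3801.6 ≈ 11.31 °C

T_f ≈ 11.3 °C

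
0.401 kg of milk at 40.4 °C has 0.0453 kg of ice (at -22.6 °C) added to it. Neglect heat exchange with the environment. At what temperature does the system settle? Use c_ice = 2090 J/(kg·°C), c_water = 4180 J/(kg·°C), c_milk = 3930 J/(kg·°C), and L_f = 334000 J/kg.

T_f ≈ 26.3 °C

Let T be the final temperature. ΣQ_i = 0:
warm ice to 0 °C: 0.0453×2090×(0 − (-22.6)) = 2139.7; latent heat to melt: 0.0453×334000 = 15130; warm the meltwater: 189.35 T; milk cools: 0.401×3930×(T − 40.4) = 1575.9(T − 40.4)
1765.3 T = 63668 − 17270 = 46398
T ≈ 26.28 °C. Since T > 0 °C, the all-ice-melts assumption holds.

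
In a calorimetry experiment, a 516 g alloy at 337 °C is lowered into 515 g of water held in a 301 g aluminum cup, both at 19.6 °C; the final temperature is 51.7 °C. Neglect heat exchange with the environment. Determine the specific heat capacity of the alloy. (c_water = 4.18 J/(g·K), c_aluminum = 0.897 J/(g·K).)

Conservation of energy gives ΣQ = 0:
516×c×(51.7 − 337) + 515×4.18×(51.7 − 19.6) + 301×0.897×(51.7 − 19.6) = 0
-147215 c = -77769
c = -77769/-147215 ≈ 0.5283 J/(g·K)

c ≈ 0.528 J/(g·K)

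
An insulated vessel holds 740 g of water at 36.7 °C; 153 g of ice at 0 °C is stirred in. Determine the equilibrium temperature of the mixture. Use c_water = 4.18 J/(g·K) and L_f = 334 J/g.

T_f ≈ 16.7 °C

Setting the total heat transfer to zero:
melt ice: 153·334 = 51102; warm the meltwater: 639.54 T; water cools: 740·4.18·(T − 36.7) = 3093.2(T − 36.7)
3732.7 T = 113520 − 51102 = 62418
T ≈ 16.72 °C — above 0 °C, consistent with complete melting.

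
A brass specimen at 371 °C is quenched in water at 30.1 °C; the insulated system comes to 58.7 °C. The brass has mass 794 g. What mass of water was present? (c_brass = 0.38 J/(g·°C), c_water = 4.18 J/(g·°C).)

m ≈ 788 g

Energy conservation, ΣQ = 0:
794·0.38·(58.7 − 371) + m·4.18·(58.7 − 30.1) = 0
119.55 m = 94227
m = 94227/119.55 ≈ 788.2 g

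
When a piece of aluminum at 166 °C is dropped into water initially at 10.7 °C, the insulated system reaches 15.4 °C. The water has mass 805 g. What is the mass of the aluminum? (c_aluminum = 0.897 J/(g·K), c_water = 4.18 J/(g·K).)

Net heat exchanged in the isolated system is zero:
m×0.897×(15.4 − 166) + 805×4.18×(15.4 − 10.7) = 0
-135.09 m = -15815
m = -15815/-135.09 ≈ 117.1 g

m ≈ 117 g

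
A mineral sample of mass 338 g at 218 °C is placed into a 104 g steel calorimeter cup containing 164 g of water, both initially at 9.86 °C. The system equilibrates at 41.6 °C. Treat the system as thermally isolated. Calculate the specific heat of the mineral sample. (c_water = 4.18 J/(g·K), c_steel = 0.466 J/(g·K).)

Net heat exchanged in the isolated system is zero:
338·c·(41.6 − 218) + 164·4.18·(41.6 − 9.86) + 104·0.466·(41.6 − 9.86) = 0
-59623 c = -23297
c = -23297/-59623 ≈ 0.3907 J/(g·K)

c ≈ 0.391 J/(g·K)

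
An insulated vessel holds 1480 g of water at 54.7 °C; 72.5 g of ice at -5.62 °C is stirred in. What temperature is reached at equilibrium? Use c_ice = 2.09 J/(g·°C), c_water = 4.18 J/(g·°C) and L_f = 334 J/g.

Let T be the final temperature. ΣQ_i = 0:
warm ice to 0 °C: 72.5×2.09×(0 − (-5.62)) = 851.57; latent heat to melt: 72.5×334 = 24215; meltwater 0→T: 72.5×4.18×T = 303.05 T; water: 6186.4(T − 54.7)
6489.4 T = 338396 − 25067 = 313330
T ≈ 48.28 °C. Since T > 0 °C, the all-ice-melts assumption holds.

T_f ≈ 48.3 °C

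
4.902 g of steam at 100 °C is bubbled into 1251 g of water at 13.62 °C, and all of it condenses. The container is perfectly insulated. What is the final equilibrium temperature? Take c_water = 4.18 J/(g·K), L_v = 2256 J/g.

T_f ≈ 16.1 °C

Energy balance with sensible and latent terms:
steam→water at 100 °C releases m L_v = 4.902×2256 = 11059
  condensate cools 100→T: 4.902×4.18×(T − 100) = 20.49(T − 100)
  water warms: 1251×4.18×(T − 13.62) = 5229.2(T − 13.62)
5249.7 T = 11059 + 2049 + 71221 = 84329
T ≈ 16.06 °C, under the boiling point, so the assumption holds.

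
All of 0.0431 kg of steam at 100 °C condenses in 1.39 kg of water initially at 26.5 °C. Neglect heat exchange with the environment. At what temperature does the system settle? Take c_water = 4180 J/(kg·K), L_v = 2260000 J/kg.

T_f ≈ 45.0 °C

Net heat exchanged in the isolated system is zero:
condense steam: −0.0431·2260000 = −97406
  condensate cools 100→T: 0.0431·4180·(T − 100) = 180.16(T − 100)
  water warms: 1.39·4180·(T − 26.5) = 5810.2(T − 26.5)
5990.4 T = 97406 + 18016 + 153970 = 269392
T ≈ 44.97 °C (< 100 °C, so full condensation is consistent).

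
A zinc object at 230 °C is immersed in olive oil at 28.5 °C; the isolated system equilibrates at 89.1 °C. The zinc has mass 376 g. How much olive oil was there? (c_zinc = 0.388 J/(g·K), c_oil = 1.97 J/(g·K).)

m ≈ 172 g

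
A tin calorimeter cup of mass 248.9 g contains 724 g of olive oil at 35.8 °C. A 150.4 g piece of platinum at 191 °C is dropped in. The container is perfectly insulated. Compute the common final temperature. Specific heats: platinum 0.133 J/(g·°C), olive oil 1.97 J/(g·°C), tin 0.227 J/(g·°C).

T_f ≈ 37.9 °C

T_f is the heat-capacity-weighted average of the initial temperatures:
T_f = (20*191 + 1426.3*35.8 + 56.5*35.8) / (20 + 1426.3 + 56.5)
    = 56904 / 1502.8 ≈ 37.87 °C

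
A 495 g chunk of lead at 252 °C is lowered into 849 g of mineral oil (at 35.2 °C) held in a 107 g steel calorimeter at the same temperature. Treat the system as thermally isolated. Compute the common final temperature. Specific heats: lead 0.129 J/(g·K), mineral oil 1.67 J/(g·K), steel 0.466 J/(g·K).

Let T be the final temperature. ΣQ_i = 0:
495·0.129·(T − 252) + 849·1.67·(T − 35.2) + 107·0.466·(T − 35.2) = 0
63.86(T − 252) + 1417.8(T − 35.2) + 49.86(T − 35.2) = 0
(63.86 + 1417.8 + 49.86) T = 63.86·252 + 1417.8·35.2 + 49.86·35.2
T ≈ 44.24 °C

T_f ≈ 44.2 °C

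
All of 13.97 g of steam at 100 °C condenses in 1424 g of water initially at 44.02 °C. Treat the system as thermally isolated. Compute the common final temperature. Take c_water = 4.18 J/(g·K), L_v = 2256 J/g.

T_f ≈ 49.8 °C

Setting the total heat transfer to zero:
condense steam: −13.97·2256 = −31516
  condensate cools 100→T: 13.97·4.18·(T − 100) = 58.39(T − 100)
  original water: 5952.3(T − 44.02)
6010.7 T = 31516 + 5839.5 + 262021 = 299377
T ≈ 49.81 °C (< 100 °C, so full condensation is consistent).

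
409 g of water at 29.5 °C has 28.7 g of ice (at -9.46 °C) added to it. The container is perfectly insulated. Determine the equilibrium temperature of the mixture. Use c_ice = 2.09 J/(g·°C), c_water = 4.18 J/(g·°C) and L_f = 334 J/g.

T_f ≈ 22.0 °C

Sum of m c ΔT and latent-heat terms is zero:
ice -9.46→0 °C: 28.7·2.09·9.46 = 567.44
  melt ice: 28.7·334 = 9585.8
  meltwater 0→T: 28.7·4.18·T = 119.97 T
  water cools: 409·4.18·(T − 29.5) = 1709.6(T − 29.5)
1829.6 T = 50434 − 10153 = 40281
T ≈ 22.02 °C — above 0 °C, consistent with complete melting.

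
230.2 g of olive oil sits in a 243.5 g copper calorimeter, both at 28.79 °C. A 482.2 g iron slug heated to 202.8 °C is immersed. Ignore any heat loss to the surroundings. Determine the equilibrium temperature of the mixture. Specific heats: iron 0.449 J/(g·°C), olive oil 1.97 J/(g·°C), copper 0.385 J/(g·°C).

Taking heat into each body as positive, Σ m c ΔT = 0:
482.2*0.449*(T − 202.8) + 230.2*1.97*(T − 28.79) + 243.5*0.385*(T − 28.79) = 0
216.51(T − 202.8) + 453.49(T − 28.79) + 93.75(T − 28.79) = 0
763.75 T = 59663
T ≈ 78.12 °C

T_f ≈ 78.1 °C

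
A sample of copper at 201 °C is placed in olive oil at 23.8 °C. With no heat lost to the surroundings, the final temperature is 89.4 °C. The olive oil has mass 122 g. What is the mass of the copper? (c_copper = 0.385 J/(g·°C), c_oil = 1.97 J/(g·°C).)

Heat gained plus heat lost sum to zero:
m·0.385·(89.4 − 201) + 122·1.97·(89.4 − 23.8) = 0
-42.97 m = -15766
m = -15766/-42.97 ≈ 366.9 g

m ≈ 367 g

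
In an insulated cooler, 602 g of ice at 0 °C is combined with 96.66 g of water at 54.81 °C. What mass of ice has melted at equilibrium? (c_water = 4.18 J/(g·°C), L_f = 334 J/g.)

m_melted ≈ 66.3 g

Cooling the water to 0 °C releases 96.66×4.18×54.81 = 22145 J.
Melting all 602 g of ice would need 602×334 = 201068 J.
That's not enough to melt it all — equilibrium is at 0 °C with ice remaining.
m_melt = 22145 / L_f = 66.3 g.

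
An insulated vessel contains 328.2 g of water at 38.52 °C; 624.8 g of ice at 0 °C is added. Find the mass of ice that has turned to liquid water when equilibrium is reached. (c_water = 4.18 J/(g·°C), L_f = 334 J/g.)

m_melted ≈ 158 g

Water can give up m c ΔT = 328.2×4.18×38.52 = 52845 J before reaching 0 °C.
Melting all 624.8 g of ice would need 624.8×334 = 208683 J.
52845 J < 208683 J, so only part of the ice melts and the system sits at 0 °C.
m_melt = 52845 / L_f = 158.2 g.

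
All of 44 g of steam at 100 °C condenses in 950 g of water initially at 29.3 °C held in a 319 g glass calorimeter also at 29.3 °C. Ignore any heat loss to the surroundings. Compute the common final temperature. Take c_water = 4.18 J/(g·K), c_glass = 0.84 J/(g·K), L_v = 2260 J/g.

T_f ≈ 54.7 °C

Let T be the final temperature. ΣQ_i = 0:
latent heat released on condensation: 44·2260 = 99440
  condensate cools 100→T: 44·4.18·(T − 100) = 183.92(T − 100)
  original water: 3971(T − 29.3)
  glass cup: 319·0.84·(T − 29.3) = 267.96(T − 29.3)
4422.9 T = 99440 + 18392 + 124202 = 242034
T ≈ 54.72 °C — below 100 °C, confirming all the steam condensed.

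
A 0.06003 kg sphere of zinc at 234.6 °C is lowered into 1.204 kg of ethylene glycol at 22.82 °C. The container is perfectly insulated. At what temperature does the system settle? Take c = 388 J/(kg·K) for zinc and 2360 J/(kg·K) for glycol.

T_f ≈ 24.5 °C

Net heat exchanged in the isolated system is zero:
0.06003*388*(T − 234.6) + 1.204*2360*(T − 22.82) = 0
2864.7 T = 70306
T = 70306 / 2864.7 = 24.5 °C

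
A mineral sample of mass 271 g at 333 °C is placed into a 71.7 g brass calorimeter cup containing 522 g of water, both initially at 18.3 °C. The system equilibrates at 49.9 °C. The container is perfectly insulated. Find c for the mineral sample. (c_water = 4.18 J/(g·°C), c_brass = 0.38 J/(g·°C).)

c ≈ 0.91 J/(g·°C)

Setting the total heat transfer to zero:
271×c×(49.9 − 333) + 522×4.18×(49.9 − 18.3) + 71.7×0.38×(49.9 − 18.3) = 0
-76720 c = -69811
c = -69811/-76720 ≈ 0.9099 J/(g·°C)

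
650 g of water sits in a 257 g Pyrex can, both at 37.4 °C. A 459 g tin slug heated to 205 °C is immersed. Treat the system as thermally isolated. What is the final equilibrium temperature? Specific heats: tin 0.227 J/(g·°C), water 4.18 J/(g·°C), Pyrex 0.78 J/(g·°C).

T_f ≈ 43.2 °C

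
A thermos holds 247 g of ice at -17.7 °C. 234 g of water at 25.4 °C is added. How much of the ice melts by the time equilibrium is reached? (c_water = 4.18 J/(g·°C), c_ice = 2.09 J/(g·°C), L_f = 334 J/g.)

Heat available from the water dropping to 0 °C: 234·4.18·25.4 = 24844 J.
Of that, 247·2.09·17.7 = 9137.3 J goes to bring the ice to 0 °C, leaving 15707 J.
To melt every bit of ice: 247·334 = 82498 J.
That's not enough to melt it all — equilibrium is at 0 °C with ice remaining.
Mass melted = 15707/334 ≈ 47.03 g.

m_melted ≈ 47 g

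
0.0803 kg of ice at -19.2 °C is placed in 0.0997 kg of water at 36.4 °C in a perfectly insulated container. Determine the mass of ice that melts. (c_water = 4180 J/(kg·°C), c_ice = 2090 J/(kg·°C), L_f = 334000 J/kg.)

Water can give up m c ΔT = 0.0997·4180·36.4 = 15170 J before reaching 0 °C.
Warming the ice to 0 °C takes 0.0803·2090·19.2 = 3222.3 J, leaving 11947 J for melting.
To melt every bit of ice: 0.0803·334000 = 26820 J.
11947 J < 26820 J, so only part of the ice melts and the system sits at 0 °C.
Mass melted = 11947/334000 ≈ 0.03577 kg.

m_melted ≈ 0.0358 kg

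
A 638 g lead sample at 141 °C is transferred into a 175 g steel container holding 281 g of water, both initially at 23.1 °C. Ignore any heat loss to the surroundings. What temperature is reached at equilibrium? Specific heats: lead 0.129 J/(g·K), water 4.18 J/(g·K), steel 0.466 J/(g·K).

T_f ≈ 30.3 °C

Conservation of energy gives ΣQ = 0:
638·0.129·(T − 141) + 281·4.18·(T − 23.1) + 175·0.466·(T − 23.1) = 0
82.3(T − 141) + 1174.6(T − 23.1) + 81.55(T − 23.1) = 0
(82.3 + 1174.6 + 81.55) T = 82.3·141 + 1174.6·23.1 + 81.55·23.1
T = 40621/1338.4 ≈ 30.35 °C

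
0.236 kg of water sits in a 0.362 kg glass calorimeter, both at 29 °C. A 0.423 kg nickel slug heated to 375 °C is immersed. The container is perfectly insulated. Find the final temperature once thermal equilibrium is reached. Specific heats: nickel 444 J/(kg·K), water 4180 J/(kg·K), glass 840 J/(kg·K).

T_f ≈ 73.0 °C

T_f is the heat-capacity-weighted average of the initial temperatures:
T_f = (187.81*375 + 986.48*29 + 304.08*29) / (187.81 + 986.48 + 304.08)
    = 107856 / 1478.4 ≈ 72.96 °C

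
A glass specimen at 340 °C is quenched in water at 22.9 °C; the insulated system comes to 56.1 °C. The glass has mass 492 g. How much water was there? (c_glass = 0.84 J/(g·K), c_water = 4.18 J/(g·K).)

m ≈ 845 g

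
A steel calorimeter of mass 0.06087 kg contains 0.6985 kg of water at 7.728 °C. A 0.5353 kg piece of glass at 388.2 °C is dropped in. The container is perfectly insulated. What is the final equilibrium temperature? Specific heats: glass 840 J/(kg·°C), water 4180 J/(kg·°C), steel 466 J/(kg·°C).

T_f ≈ 58.1 °C

Heat gained plus heat lost sum to zero:
0.5353*840*(T − 388.2) + 0.6985*4180*(T − 7.728) + 0.06087*466*(T − 7.728) = 0
449.65(T − 388.2) + 2919.7(T − 7.728) + 28.37(T − 7.728) = 0
3397.7 T = 197338
T ≈ 58.08 °C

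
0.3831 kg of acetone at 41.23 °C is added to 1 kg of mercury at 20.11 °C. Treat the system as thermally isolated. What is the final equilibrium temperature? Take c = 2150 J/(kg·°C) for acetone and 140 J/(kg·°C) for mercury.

T_f ≈ 38.2 °C

Net heat exchanged in the isolated system is zero:
0.3831*2150*(T − 41.23) + 1*140*(T − 20.11) = 0
823.66(T − 41.23) + 140(T − 20.11) = 0
963.66 T = 36775
T = 36775/963.66 ≈ 38.16 °C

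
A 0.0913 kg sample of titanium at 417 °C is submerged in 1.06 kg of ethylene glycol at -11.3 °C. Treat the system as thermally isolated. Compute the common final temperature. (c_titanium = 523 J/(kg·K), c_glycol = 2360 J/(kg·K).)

T_f ≈ -3.3 °C

Set heat shed by the hot body equal to heat absorbed by the cold body:
0.0913×523×(417 − T) = 1.06×2360×(T − (-11.3))
47.75(417 − T) = 2501.6(T − (-11.3))
2549.3 T = -8356.4  ⇒  T ≈ -3.28 °C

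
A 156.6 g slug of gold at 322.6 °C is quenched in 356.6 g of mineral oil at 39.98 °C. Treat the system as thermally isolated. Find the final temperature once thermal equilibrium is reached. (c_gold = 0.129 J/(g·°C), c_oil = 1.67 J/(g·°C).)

T_f ≈ 49.3 °C

|Q_gold| = |Q_oil|:
156.6×0.129×(322.6 − T) = 356.6×1.67×(T − 39.98)
20.2(322.6 − T) = 595.52(T − 39.98)
615.72 T = 30326  ⇒  T ≈ 49.25 °C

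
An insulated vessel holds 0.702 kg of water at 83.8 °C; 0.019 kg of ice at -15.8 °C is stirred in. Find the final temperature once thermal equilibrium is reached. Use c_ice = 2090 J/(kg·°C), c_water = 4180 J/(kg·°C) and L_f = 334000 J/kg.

T_f ≈ 79.3 °C

Sum of m c ΔT and latent-heat terms is zero:
warm ice to 0 °C: 0.019·2090·(0 − (-15.8)) = 627.42; latent heat to melt: 0.019·334000 = 6346; warm the meltwater: 79.42 T; water cools: 0.702·4180·(T − 83.8) = 2934.4(T − 83.8)
3013.8 T = 245899 − 6973.4 = 238926
T ≈ 79.28 °C — above 0 °C, consistent with complete melting.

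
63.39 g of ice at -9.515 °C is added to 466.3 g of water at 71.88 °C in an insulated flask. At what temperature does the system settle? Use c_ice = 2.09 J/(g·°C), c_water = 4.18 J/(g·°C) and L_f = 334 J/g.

Heat gained plus heat lost sum to zero:
ice -9.515→0 °C: 63.39×2.09×9.515 = 1260.6
  melt ice: 63.39×334 = 21172
  meltwater 0→T: 63.39×4.18×T = 264.97 T
  water cools: 466.3×4.18×(T − 71.88) = 1949.1(T − 71.88)
2214.1 T = 140104 − 22433 = 117671
T ≈ 53.15 °C (positive, so assuming full melt was valid).

T_f ≈ 53.1 °C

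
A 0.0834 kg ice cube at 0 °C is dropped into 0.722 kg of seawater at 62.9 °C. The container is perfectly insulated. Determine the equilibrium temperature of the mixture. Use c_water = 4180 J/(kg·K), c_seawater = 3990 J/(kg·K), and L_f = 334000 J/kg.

T_f ≈ 47.5 °C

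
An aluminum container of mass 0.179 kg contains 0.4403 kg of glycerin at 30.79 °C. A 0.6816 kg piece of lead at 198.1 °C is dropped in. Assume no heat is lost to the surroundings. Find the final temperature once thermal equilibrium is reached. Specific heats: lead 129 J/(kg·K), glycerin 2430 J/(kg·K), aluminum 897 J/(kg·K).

T_f ≈ 41.9 °C

Let T be the final temperature. ΣQ_i = 0:
0.6816×129×(T − 198.1) + 0.4403×2430×(T − 30.79) + 0.179×897×(T − 30.79) = 0
87.93(T − 198.1) + 1069.9(T − 30.79) + 160.56(T − 30.79) = 0
1318.4 T = 55305
T = 55305/1318.4 ≈ 41.95 °C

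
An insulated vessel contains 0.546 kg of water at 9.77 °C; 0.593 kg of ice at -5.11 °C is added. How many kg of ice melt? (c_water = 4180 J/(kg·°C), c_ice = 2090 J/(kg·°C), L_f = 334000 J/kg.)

m_melted ≈ 0.0478 kg

Water can give up m c ΔT = 0.546·4180·9.77 = 22298 J before reaching 0 °C.
Of that, 0.593·2090·5.11 = 6333.2 J goes to bring the ice to 0 °C, leaving 15965 J.
Fully melting the ice requires m_ice L_f = 0.593·334000 = 198062 J.
That's not enough to melt it all — equilibrium is at 0 °C with ice remaining.
m_melt = 15965 / L_f = 0.0478 kg.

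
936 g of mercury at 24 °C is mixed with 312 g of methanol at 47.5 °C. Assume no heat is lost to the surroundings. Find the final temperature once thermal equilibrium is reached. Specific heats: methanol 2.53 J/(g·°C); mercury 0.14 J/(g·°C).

T_f ≈ 44.2 °C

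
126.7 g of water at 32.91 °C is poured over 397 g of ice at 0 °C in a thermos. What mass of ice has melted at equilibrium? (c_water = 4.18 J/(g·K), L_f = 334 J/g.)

m_melted ≈ 52.2 g

Cooling the water to 0 °C releases 126.7×4.18×32.91 = 17429 J.
To melt every bit of ice: 397×334 = 132598 J.
17429 J < 132598 J, so only part of the ice melts and the system sits at 0 °C.
Mass melted = 17429/334 ≈ 52.18 g.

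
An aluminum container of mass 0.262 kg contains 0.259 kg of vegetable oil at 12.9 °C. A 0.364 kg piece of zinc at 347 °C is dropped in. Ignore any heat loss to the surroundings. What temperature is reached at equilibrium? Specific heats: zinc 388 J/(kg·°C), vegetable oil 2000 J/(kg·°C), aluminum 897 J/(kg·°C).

Setting the total heat transfer to zero:
0.364*388*(T − 347) + 0.259*2000*(T − 12.9) + 0.262*897*(T − 12.9) = 0
141.23(T − 347) + 518(T − 12.9) + 235.01(T − 12.9) = 0
(141.23 + 518 + 235.01) T = 141.23*347 + 518*12.9 + 235.01*12.9
T = 58721/894.25 ≈ 65.67 °C

T_f ≈ 65.7 °C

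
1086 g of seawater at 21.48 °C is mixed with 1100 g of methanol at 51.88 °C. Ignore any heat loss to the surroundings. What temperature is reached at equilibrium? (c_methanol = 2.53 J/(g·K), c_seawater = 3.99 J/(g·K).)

T_f ≈ 33.4 °C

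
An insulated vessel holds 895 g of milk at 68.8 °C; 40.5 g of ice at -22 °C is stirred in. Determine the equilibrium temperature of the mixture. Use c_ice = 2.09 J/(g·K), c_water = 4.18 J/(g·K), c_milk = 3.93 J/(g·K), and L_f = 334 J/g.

T_f ≈ 61.5 °C

Sum of m c ΔT and latent-heat terms is zero:
warm ice to 0 °C: 40.5×2.09×(0 − (-22)) = 1862.2; melt ice: 40.5×334 = 13527; meltwater 0→T: 40.5×4.18×T = 169.29 T; milk cools: 895×3.93×(T − 68.8) = 3517.4(T − 68.8)
3686.6 T = 241994 − 15389 = 226604
T ≈ 61.47 °C. Since T > 0 °C, the all-ice-melts assumption holds.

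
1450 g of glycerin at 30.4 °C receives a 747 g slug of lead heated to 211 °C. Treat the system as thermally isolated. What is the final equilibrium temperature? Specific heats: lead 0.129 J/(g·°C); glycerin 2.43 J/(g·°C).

T_f ≈ 35.2 °C

Setting the total heat transfer to zero:
747*0.129*(T − 211) + 1450*2.43*(T − 30.4) = 0
96.36(T − 211) + 3523.5(T − 30.4) = 0
3619.9 T = 127447
T = 127447/3619.9 ≈ 35.21 °C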